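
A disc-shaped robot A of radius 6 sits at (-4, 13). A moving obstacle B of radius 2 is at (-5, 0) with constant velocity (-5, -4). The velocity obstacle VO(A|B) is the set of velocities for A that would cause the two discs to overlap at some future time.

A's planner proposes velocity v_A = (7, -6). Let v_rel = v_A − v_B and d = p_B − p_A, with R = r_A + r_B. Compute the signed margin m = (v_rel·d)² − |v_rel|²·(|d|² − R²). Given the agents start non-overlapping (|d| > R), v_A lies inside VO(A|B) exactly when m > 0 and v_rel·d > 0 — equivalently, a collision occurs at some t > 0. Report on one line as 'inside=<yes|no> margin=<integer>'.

d = (-1, -13),  |d|² = 170;  R = 6+2 = 8,  c = 170−8² = 106
v_rel = (12, -2),  |v_rel|² = 148;  v_rel·d = (12)·(-1) + (-2)·(-13) = 14
148·t² − 28·t + 106 = 0  ⇒  m = 14² − 148·106 = -15492
m = -15492 < 0,  v_rel·d = 14 > 0  ⇒  outside

inside=no margin=-15492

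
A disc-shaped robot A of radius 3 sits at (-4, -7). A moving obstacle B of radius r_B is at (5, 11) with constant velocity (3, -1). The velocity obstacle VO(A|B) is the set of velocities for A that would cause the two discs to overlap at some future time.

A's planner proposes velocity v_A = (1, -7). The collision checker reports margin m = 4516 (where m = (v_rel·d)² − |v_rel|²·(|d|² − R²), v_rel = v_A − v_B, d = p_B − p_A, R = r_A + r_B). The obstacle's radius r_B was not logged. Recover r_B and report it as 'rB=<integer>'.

m = 4516
d = (9, 18);  v_rel = (-2, -6),  |v_rel|² = 40
v_rel×d = (-2)·(18) − (-6)·(9) = 18
since m = R²·40 − 18²:  R² = (324 + 4516) / 40 = 121
R = √121 = 11  ⇒  r_B = 11 − 3 = 8

rB=8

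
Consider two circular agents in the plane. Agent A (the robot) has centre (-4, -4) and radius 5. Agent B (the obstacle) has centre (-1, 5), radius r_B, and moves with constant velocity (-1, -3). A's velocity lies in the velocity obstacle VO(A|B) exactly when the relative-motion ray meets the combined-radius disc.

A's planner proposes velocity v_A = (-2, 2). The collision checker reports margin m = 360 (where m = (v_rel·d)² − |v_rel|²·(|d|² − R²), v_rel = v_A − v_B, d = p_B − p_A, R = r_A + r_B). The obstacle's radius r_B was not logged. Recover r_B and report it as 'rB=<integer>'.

m = 360
d = (3, 9);  v_rel = (-1, 5),  |v_rel|² = 26
v_rel×d = (-1)·(9) − (5)·(3) = -24
since m = R²·26 − (-24)²:  R² = (576 + 360) / 26 = 36
R = √36 = 6  ⇒  r_B = 6 − 5 = 1

rB=1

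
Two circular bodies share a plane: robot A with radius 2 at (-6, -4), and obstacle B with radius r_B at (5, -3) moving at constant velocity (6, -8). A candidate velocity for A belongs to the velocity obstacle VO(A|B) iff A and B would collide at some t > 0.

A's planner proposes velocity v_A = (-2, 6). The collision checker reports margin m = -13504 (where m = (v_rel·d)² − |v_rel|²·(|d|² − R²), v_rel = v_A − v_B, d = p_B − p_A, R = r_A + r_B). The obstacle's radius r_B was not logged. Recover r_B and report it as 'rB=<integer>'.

m = -13504
d = (11, 1);  v_rel = (-8, 14),  |v_rel|² = 260
v_rel×d = (-8)·(1) − (14)·(11) = -162
since m = R²·260 − (-162)²:  R² = (26244 + -13504) / 260 = 49
R = √49 = 7  ⇒  r_B = 7 − 2 = 5

rB=5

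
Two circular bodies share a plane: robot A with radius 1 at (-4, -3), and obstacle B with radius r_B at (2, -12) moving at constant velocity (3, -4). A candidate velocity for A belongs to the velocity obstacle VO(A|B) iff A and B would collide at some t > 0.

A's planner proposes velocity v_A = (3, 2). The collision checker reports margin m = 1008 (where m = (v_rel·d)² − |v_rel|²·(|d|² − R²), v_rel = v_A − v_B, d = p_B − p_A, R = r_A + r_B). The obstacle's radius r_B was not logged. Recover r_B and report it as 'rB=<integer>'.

m = 1008
d = (6, -9);  v_rel = (0, 6),  |v_rel|² = 36
v_rel×d = (0)·(-9) − (6)·(6) = -36
since m = R²·36 − (-36)²:  R² = (1296 + 1008) / 36 = 64
R = √64 = 8  ⇒  r_B = 8 − 1 = 7

rB=7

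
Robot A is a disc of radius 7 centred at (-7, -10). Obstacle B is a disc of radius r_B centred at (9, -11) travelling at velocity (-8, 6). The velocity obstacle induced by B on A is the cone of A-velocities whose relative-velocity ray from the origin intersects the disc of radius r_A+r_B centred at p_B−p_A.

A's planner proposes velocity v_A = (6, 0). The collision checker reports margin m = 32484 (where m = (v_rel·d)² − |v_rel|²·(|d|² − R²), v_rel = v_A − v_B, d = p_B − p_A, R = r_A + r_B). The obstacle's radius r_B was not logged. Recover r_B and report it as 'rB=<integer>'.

m = 32484
d = (16, -1);  v_rel = (14, -6),  |v_rel|² = 232
v_rel×d = (14)·(-1) − (-6)·(16) = 82
since m = R²·232 − 82²:  R² = (6724 + 32484) / 232 = 169
R = √169 = 13  ⇒  r_B = 13 − 7 = 6

rB=6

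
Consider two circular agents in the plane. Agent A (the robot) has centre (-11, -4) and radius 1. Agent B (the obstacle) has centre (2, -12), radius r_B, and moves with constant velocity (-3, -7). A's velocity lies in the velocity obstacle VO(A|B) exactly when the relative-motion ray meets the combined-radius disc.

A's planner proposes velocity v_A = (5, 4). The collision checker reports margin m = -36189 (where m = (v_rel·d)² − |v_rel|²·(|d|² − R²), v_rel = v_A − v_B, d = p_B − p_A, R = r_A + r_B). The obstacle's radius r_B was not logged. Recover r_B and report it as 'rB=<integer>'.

m = -36189
d = (13, -8);  v_rel = (8, 11),  |v_rel|² = 185
v_rel×d = (8)·(-8) − (11)·(13) = -207
since m = R²·185 − (-207)²:  R² = (42849 + -36189) / 185 = 36
R = √36 = 6  ⇒  r_B = 6 − 1 = 5

rB=5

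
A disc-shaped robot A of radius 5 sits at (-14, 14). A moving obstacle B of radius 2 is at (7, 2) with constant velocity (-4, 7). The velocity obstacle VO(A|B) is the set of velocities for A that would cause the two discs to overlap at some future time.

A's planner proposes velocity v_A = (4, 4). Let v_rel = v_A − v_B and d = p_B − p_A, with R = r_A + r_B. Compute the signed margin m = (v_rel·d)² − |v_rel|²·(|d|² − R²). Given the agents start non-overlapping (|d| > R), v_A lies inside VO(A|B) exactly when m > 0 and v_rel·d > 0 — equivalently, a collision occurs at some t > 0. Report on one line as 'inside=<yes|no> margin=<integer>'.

d = (21, -12),  |d|² = 585;  R = 5+2 = 7,  c = 585−7² = 536
v_rel = (8, -3),  |v_rel|² = 73;  v_rel·d = (8)·(21) + (-3)·(-12) = 204
73·t² − 408·t + 536 = 0  ⇒  m = 204² − 73·536 = 2488
m = 2488 > 0,  v_rel·d = 204 > 0  ⇒  inside

inside=yes margin=2488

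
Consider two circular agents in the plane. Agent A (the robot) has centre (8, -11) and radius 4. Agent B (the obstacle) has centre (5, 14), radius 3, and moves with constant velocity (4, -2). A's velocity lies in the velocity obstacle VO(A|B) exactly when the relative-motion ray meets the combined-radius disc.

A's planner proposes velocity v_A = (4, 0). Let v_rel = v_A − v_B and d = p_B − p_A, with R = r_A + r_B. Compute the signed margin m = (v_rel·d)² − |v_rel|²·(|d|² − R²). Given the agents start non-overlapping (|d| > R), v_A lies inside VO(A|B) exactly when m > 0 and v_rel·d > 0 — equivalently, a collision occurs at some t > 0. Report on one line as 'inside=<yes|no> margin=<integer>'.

d = (-3, 25),  |d|² = 634;  R = 4+3 = 7,  c = 634−7² = 585
v_rel = (0, 2),  |v_rel|² = 4;  v_rel·d = (0)·(-3) + (2)·(25) = 50
4·t² − 100·t + 585 = 0  ⇒  m = 50² − 4·585 = 160
m = 160 > 0,  v_rel·d = 50 > 0  ⇒  inside

inside=yes margin=160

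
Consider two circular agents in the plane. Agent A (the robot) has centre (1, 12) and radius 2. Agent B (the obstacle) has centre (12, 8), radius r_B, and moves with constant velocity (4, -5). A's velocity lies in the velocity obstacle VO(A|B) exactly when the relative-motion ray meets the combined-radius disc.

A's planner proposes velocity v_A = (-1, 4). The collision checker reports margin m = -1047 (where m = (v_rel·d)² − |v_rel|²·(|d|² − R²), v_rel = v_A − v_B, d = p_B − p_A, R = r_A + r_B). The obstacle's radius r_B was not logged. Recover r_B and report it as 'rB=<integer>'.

m = -1047
d = (11, -4);  v_rel = (-5, 9),  |v_rel|² = 106
v_rel×d = (-5)·(-4) − (9)·(11) = -79
since m = R²·106 − (-79)²:  R² = (6241 + -1047) / 106 = 49
R = √49 = 7  ⇒  r_B = 7 − 2 = 5

rB=5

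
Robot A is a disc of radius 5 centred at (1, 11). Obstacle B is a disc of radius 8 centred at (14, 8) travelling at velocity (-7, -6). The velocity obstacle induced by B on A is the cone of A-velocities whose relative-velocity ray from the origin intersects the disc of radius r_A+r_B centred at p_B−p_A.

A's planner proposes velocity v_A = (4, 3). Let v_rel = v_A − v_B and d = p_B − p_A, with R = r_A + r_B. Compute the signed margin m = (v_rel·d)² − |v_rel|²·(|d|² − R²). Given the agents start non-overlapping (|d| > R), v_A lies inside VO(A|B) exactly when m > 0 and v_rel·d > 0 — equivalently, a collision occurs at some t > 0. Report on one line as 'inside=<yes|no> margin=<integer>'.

d = (13, -3),  |d|² = 178;  R = 5+8 = 13,  c = 178−13² = 9
v_rel = (11, 9),  |v_rel|² = 202;  v_rel·d = (11)·(13) + (9)·(-3) = 116
202·t² − 232·t + 9 = 0  ⇒  m = 116² − 202·9 = 11638
m = 11638 > 0,  v_rel·d = 116 > 0  ⇒  inside

inside=yes margin=11638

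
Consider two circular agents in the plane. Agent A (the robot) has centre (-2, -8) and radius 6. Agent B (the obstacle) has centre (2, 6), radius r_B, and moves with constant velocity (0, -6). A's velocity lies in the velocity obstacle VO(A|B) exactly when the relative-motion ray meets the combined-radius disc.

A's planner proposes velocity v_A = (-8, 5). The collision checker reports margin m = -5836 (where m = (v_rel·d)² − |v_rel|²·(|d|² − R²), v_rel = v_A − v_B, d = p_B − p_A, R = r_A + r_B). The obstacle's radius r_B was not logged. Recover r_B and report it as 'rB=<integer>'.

m = -5836
d = (4, 14);  v_rel = (-8, 11),  |v_rel|² = 185
v_rel×d = (-8)·(14) − (11)·(4) = -156
since m = R²·185 − (-156)²:  R² = (24336 + -5836) / 185 = 100
R = √100 = 10  ⇒  r_B = 10 − 6 = 4

rB=4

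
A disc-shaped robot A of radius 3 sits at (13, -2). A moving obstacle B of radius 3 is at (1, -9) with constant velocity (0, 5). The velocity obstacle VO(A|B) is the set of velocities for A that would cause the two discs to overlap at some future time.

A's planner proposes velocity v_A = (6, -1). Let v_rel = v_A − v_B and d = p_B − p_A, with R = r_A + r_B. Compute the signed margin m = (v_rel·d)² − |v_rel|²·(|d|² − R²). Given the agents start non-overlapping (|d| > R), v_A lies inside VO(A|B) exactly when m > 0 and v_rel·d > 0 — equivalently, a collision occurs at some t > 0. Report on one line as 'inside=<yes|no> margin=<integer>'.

d = (-12, -7),  |d|² = 193;  R = 3+3 = 6,  c = 193−6² = 157
v_rel = (6, -6),  |v_rel|² = 72;  v_rel·d = (6)·(-12) + (-6)·(-7) = -30
72·t² + 60·t + 157 = 0  ⇒  m = (-30)² − 72·157 = -10404
m = -10404 < 0,  v_rel·d = -30 < 0  ⇒  outside

inside=no margin=-10404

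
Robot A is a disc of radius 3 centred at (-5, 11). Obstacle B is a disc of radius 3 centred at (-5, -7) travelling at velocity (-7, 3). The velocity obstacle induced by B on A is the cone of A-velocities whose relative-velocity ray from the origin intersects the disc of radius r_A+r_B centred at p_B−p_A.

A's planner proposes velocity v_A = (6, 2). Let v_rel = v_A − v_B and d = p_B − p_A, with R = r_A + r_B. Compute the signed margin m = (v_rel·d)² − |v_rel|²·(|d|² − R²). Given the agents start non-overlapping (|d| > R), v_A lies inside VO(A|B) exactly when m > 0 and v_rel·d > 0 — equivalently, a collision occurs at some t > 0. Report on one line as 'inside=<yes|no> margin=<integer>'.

d = (0, -18),  |d|² = 324;  R = 3+3 = 6,  c = 324−6² = 288
v_rel = (13, -1),  |v_rel|² = 170;  v_rel·d = (13)·(0) + (-1)·(-18) = 18
170·t² − 36·t + 288 = 0  ⇒  m = 18² − 170·288 = -48636
m = -48636 < 0,  v_rel·d = 18 > 0  ⇒  outside

inside=no margin=-48636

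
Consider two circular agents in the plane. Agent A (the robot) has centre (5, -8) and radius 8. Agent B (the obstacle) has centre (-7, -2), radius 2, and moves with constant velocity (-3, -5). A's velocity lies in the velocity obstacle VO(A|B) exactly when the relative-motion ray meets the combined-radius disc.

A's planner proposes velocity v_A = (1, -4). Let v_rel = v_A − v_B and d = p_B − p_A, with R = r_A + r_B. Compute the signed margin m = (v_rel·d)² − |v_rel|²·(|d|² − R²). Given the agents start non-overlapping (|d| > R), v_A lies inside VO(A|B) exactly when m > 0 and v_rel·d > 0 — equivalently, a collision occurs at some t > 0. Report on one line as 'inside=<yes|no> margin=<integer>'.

d = (-12, 6),  |d|² = 180;  R = 8+2 = 10,  c = 180−10² = 80
v_rel = (4, 1),  |v_rel|² = 17;  v_rel·d = (4)·(-12) + (1)·(6) = -42
17·t² + 84·t + 80 = 0  ⇒  m = (-42)² − 17·80 = 404
m = 404 > 0,  v_rel·d = -42 < 0  ⇒  outside

inside=no margin=404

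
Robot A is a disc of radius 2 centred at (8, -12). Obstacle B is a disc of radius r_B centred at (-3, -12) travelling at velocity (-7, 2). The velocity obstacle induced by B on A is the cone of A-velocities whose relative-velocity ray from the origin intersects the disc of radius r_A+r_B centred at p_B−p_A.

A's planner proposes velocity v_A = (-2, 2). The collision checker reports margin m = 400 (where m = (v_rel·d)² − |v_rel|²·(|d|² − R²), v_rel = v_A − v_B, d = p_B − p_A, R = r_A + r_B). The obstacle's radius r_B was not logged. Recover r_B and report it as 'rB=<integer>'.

m = 400
d = (-11, 0);  v_rel = (5, 0),  |v_rel|² = 25
v_rel×d = (5)·(0) − (0)·(-11) = 0
since m = R²·25 − 0²:  R² = (0 + 400) / 25 = 16
R = √16 = 4  ⇒  r_B = 4 − 2 = 2

rB=2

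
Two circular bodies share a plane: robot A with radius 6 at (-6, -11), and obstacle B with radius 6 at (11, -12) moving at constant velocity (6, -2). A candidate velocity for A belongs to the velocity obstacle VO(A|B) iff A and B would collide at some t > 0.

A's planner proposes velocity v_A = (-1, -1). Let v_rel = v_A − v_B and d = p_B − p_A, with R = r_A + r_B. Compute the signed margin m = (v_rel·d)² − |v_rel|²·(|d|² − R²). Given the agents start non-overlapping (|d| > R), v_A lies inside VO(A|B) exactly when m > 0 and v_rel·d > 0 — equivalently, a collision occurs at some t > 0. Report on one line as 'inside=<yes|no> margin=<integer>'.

d = (17, -1),  |d|² = 290;  R = 6+6 = 12,  c = 290−12² = 146
v_rel = (-7, 1),  |v_rel|² = 50;  v_rel·d = (-7)·(17) + (1)·(-1) = -120
50·t² + 240·t + 146 = 0  ⇒  m = (-120)² − 50·146 = 7100
m = 7100 > 0,  v_rel·d = -120 < 0  ⇒  outside

inside=no margin=7100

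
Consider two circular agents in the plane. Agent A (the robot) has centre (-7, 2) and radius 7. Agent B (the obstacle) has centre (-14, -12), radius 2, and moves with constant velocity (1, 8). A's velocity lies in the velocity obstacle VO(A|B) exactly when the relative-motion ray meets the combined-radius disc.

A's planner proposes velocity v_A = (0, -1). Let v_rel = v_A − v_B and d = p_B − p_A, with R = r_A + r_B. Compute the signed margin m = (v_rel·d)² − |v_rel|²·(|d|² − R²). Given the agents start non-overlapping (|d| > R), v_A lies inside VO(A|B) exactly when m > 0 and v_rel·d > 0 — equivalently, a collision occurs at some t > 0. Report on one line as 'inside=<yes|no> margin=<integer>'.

d = (-7, -14),  |d|² = 245;  R = 7+2 = 9,  c = 245−9² = 164
v_rel = (-1, -9),  |v_rel|² = 82;  v_rel·d = (-1)·(-7) + (-9)·(-14) = 133
82·t² − 266·t + 164 = 0  ⇒  m = 133² − 82·164 = 4241
m = 4241 > 0,  v_rel·d = 133 > 0  ⇒  inside

inside=yes margin=4241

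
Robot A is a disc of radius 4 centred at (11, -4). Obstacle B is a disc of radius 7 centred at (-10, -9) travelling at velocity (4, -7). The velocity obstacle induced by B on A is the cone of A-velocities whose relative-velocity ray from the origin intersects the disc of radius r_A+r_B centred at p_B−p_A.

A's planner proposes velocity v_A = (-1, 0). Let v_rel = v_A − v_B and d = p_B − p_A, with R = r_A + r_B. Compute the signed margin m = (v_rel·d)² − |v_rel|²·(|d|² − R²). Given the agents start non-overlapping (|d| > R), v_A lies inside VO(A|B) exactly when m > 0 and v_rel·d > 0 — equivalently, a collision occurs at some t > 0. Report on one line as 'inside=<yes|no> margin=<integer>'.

d = (-21, -5),  |d|² = 466;  R = 4+7 = 11,  c = 466−11² = 345
v_rel = (-5, 7),  |v_rel|² = 74;  v_rel·d = (-5)·(-21) + (7)·(-5) = 70
74·t² − 140·t + 345 = 0  ⇒  m = 70² − 74·345 = -20630
m = -20630 < 0,  v_rel·d = 70 > 0  ⇒  outside

inside=no margin=-20630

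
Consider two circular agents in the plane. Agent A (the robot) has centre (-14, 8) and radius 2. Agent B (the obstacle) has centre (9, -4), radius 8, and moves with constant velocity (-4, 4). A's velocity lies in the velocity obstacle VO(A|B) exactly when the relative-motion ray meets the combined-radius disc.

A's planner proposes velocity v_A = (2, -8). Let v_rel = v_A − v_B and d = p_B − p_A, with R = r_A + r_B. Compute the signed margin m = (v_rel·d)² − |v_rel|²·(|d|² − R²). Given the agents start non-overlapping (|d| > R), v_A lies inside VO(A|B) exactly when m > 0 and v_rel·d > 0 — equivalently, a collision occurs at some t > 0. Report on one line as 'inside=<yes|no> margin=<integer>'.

d = (23, -12),  |d|² = 673;  R = 2+8 = 10,  c = 673−10² = 573
v_rel = (6, -12),  |v_rel|² = 180;  v_rel·d = (6)·(23) + (-12)·(-12) = 282
180·t² − 564·t + 573 = 0  ⇒  m = 282² − 180·573 = -23616
m = -23616 < 0,  v_rel·d = 282 > 0  ⇒  outside

inside=no margin=-23616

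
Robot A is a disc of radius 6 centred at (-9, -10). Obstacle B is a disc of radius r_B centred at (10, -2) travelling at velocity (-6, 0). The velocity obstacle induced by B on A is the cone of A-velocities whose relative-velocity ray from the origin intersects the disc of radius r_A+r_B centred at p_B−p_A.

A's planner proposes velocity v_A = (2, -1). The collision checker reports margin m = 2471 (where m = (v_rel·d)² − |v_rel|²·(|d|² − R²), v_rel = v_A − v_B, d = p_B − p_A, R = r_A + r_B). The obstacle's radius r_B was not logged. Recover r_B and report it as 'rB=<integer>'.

m = 2471
d = (19, 8);  v_rel = (8, -1),  |v_rel|² = 65
v_rel×d = (8)·(8) − (-1)·(19) = 83
since m = R²·65 − 83²:  R² = (6889 + 2471) / 65 = 144
R = √144 = 12  ⇒  r_B = 12 − 6 = 6

rB=6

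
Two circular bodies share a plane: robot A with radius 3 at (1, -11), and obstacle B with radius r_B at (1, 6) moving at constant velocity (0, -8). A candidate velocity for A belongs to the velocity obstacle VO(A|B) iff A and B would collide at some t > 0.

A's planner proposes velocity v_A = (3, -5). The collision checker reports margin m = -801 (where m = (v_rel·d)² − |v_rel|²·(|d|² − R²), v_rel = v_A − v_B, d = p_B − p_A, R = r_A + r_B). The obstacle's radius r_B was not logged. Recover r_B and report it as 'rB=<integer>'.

m = -801
d = (0, 17);  v_rel = (3, 3),  |v_rel|² = 18
v_rel×d = (3)·(17) − (3)·(0) = 51
since m = R²·18 − 51²:  R² = (2601 + -801) / 18 = 100
R = √100 = 10  ⇒  r_B = 10 − 3 = 7

rB=7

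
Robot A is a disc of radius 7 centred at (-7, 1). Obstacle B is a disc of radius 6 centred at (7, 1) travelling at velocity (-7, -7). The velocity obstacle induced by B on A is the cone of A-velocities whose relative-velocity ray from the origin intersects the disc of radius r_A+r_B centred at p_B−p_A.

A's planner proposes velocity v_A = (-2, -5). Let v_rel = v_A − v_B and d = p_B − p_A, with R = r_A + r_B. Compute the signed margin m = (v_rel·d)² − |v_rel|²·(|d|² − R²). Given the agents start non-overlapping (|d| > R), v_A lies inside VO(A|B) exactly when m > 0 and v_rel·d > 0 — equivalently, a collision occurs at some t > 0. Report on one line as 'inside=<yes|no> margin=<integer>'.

d = (14, 0),  |d|² = 196;  R = 7+6 = 13,  c = 196−13² = 27
v_rel = (5, 2),  |v_rel|² = 29;  v_rel·d = (5)·(14) + (2)·(0) = 70
29·t² − 140·t + 27 = 0  ⇒  m = 70² − 29·27 = 4117
m = 4117 > 0,  v_rel·d = 70 > 0  ⇒  inside

inside=yes margin=4117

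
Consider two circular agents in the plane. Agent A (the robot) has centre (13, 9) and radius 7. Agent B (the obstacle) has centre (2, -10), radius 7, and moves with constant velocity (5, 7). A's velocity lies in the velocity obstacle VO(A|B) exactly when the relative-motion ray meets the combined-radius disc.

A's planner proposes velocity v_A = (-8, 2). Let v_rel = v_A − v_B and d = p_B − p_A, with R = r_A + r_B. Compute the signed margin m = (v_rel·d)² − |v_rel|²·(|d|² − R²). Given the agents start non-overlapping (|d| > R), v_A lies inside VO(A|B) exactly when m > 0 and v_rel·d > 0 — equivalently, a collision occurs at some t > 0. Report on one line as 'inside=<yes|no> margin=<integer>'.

d = (-11, -19),  |d|² = 482;  R = 7+7 = 14,  c = 482−14² = 286
v_rel = (-13, -5),  |v_rel|² = 194;  v_rel·d = (-13)·(-11) + (-5)·(-19) = 238
194·t² − 476·t + 286 = 0  ⇒  m = 238² − 194·286 = 1160
m = 1160 > 0,  v_rel·d = 238 > 0  ⇒  inside

inside=yes margin=1160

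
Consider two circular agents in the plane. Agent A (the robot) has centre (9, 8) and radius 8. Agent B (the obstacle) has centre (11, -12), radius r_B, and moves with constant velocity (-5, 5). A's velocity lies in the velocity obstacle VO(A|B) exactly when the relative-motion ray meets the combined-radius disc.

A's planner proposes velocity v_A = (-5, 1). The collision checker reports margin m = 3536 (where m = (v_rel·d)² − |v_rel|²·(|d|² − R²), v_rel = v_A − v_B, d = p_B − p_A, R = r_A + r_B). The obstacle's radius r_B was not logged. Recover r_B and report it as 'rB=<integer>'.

m = 3536
d = (2, -20);  v_rel = (0, -4),  |v_rel|² = 16
v_rel×d = (0)·(-20) − (-4)·(2) = 8
since m = R²·16 − 8²:  R² = (64 + 3536) / 16 = 225
R = √225 = 15  ⇒  r_B = 15 − 8 = 7

rB=7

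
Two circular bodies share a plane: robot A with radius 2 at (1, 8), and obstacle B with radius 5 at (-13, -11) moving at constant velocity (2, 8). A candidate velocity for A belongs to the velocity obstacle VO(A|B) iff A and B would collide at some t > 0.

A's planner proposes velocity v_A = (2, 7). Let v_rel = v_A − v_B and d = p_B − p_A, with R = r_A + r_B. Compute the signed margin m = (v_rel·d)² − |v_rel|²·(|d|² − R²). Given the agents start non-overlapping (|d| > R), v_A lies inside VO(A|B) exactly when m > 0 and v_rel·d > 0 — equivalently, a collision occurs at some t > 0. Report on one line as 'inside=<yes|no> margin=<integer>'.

d = (-14, -19),  |d|² = 557;  R = 2+5 = 7,  c = 557−7² = 508
v_rel = (0, -1),  |v_rel|² = 1;  v_rel·d = (0)·(-14) + (-1)·(-19) = 19
1·t² − 38·t + 508 = 0  ⇒  m = 19² − 1·508 = -147
m = -147 < 0,  v_rel·d = 19 > 0  ⇒  outside

inside=no margin=-147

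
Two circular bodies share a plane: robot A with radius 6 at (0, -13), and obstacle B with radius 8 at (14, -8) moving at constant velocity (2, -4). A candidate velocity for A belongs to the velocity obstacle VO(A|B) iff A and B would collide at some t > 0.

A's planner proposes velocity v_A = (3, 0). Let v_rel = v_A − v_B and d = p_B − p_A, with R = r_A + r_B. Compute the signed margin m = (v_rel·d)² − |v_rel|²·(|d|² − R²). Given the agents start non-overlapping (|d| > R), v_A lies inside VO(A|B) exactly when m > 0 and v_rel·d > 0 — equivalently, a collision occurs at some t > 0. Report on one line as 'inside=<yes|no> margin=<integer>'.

d = (14, 5),  |d|² = 221;  R = 6+8 = 14,  c = 221−14² = 25
v_rel = (1, 4),  |v_rel|² = 17;  v_rel·d = (1)·(14) + (4)·(5) = 34
17·t² − 68·t + 25 = 0  ⇒  m = 34² − 17·25 = 731
m = 731 > 0,  v_rel·d = 34 > 0  ⇒  inside

inside=yes margin=731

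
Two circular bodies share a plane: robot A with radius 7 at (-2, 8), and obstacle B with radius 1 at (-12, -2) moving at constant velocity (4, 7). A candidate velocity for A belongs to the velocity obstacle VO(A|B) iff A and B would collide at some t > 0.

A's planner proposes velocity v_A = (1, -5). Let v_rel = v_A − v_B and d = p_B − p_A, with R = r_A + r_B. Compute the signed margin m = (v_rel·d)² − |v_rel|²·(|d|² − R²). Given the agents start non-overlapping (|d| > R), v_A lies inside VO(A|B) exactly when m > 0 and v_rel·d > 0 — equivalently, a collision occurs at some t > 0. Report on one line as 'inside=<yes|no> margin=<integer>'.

d = (-10, -10),  |d|² = 200;  R = 7+1 = 8,  c = 200−8² = 136
v_rel = (-3, -12),  |v_rel|² = 153;  v_rel·d = (-3)·(-10) + (-12)·(-10) = 150
153·t² − 300·t + 136 = 0  ⇒  m = 150² − 153·136 = 1692
m = 1692 > 0,  v_rel·d = 150 > 0  ⇒  inside

inside=yes margin=1692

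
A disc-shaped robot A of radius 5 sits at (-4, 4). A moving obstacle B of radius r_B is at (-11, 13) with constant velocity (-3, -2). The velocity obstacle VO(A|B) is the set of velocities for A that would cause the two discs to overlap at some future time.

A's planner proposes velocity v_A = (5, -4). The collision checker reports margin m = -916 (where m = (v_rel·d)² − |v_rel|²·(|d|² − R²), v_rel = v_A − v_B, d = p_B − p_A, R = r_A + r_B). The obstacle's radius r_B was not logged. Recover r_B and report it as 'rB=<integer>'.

m = -916
d = (-7, 9);  v_rel = (8, -2),  |v_rel|² = 68
v_rel×d = (8)·(9) − (-2)·(-7) = 58
since m = R²·68 − 58²:  R² = (3364 + -916) / 68 = 36
R = √36 = 6  ⇒  r_B = 6 − 5 = 1

rB=1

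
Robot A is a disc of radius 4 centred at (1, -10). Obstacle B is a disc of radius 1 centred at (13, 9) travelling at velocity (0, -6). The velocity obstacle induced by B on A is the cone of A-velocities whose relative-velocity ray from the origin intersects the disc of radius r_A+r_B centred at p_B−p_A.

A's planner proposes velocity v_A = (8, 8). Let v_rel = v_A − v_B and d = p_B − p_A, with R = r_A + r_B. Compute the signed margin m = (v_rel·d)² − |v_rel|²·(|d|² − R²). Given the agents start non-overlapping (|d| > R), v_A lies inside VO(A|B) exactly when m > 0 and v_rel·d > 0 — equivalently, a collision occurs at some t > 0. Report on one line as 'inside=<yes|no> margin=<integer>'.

d = (12, 19),  |d|² = 505;  R = 4+1 = 5,  c = 505−5² = 480
v_rel = (8, 14),  |v_rel|² = 260;  v_rel·d = (8)·(12) + (14)·(19) = 362
260·t² − 724·t + 480 = 0  ⇒  m = 362² − 260·480 = 6244
m = 6244 > 0,  v_rel·d = 362 > 0  ⇒  inside

inside=yes margin=6244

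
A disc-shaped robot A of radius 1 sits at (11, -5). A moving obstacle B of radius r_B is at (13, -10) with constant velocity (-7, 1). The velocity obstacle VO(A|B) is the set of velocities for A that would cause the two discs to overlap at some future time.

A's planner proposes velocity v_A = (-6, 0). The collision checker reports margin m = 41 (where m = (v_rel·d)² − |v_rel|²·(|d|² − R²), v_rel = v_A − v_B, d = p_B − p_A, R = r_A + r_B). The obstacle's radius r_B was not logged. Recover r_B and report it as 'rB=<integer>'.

m = 41
d = (2, -5);  v_rel = (1, -1),  |v_rel|² = 2
v_rel×d = (1)·(-5) − (-1)·(2) = -3
since m = R²·2 − (-3)²:  R² = (9 + 41) / 2 = 25
R = √25 = 5  ⇒  r_B = 5 − 1 = 4

rB=4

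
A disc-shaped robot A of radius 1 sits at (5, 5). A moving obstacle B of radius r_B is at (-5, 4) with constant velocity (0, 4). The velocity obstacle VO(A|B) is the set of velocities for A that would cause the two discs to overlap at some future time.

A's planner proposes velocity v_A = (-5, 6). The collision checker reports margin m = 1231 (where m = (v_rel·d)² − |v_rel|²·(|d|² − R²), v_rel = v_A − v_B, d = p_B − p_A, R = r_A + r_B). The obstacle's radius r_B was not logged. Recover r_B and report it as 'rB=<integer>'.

m = 1231
d = (-10, -1);  v_rel = (-5, 2),  |v_rel|² = 29
v_rel×d = (-5)·(-1) − (2)·(-10) = 25
since m = R²·29 − 25²:  R² = (625 + 1231) / 29 = 64
R = √64 = 8  ⇒  r_B = 8 − 1 = 7

rB=7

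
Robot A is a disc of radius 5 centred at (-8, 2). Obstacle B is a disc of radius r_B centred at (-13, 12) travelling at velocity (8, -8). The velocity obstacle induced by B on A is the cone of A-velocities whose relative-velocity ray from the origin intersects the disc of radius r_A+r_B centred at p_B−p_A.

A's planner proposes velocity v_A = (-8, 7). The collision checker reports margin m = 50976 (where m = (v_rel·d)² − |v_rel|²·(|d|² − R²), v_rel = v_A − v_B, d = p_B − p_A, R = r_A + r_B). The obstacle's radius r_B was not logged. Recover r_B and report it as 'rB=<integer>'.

m = 50976
d = (-5, 10);  v_rel = (-16, 15),  |v_rel|² = 481
v_rel×d = (-16)·(10) − (15)·(-5) = -85
since m = R²·481 − (-85)²:  R² = (7225 + 50976) / 481 = 121
R = √121 = 11  ⇒  r_B = 11 − 5 = 6

rB=6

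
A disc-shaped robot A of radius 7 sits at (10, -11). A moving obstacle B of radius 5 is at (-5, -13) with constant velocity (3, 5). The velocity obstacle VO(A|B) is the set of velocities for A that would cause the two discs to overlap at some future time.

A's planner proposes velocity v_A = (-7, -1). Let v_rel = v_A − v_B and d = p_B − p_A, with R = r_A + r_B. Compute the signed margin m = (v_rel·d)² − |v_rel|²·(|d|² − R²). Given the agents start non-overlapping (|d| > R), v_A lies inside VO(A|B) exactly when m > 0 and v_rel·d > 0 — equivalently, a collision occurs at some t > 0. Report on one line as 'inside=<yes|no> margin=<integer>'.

d = (-15, -2),  |d|² = 229;  R = 7+5 = 12,  c = 229−12² = 85
v_rel = (-10, -6),  |v_rel|² = 136;  v_rel·d = (-10)·(-15) + (-6)·(-2) = 162
136·t² − 324·t + 85 = 0  ⇒  m = 162² − 136·85 = 14684
m = 14684 > 0,  v_rel·d = 162 > 0  ⇒  inside

inside=yes margin=14684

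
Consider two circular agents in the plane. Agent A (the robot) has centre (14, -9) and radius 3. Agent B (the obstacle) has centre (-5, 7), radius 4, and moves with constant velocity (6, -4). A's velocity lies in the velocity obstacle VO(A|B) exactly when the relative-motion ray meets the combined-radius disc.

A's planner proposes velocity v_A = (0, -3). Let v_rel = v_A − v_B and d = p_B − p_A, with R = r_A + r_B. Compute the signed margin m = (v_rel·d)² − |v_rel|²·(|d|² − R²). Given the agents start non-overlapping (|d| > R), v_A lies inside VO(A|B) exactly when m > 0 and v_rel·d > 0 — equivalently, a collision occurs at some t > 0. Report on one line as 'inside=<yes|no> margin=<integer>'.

d = (-19, 16),  |d|² = 617;  R = 3+4 = 7,  c = 617−7² = 568
v_rel = (-6, 1),  |v_rel|² = 37;  v_rel·d = (-6)·(-19) + (1)·(16) = 130
37·t² − 260·t + 568 = 0  ⇒  m = 130² − 37·568 = -4116
m = -4116 < 0,  v_rel·d = 130 > 0  ⇒  outside

inside=no margin=-4116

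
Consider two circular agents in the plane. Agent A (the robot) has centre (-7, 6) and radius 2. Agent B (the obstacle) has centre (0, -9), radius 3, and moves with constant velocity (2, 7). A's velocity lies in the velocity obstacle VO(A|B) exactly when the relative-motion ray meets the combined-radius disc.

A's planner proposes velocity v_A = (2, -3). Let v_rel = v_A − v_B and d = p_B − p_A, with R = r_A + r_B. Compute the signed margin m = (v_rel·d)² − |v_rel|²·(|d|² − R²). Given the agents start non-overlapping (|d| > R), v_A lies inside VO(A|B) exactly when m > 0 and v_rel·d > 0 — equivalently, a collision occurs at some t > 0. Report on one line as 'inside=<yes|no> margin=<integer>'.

d = (7, -15),  |d|² = 274;  R = 2+3 = 5,  c = 274−5² = 249
v_rel = (0, -10),  |v_rel|² = 100;  v_rel·d = (0)·(7) + (-10)·(-15) = 150
100·t² − 300·t + 249 = 0  ⇒  m = 150² − 100·249 = -2400
m = -2400 < 0,  v_rel·d = 150 > 0  ⇒  outside

inside=no margin=-2400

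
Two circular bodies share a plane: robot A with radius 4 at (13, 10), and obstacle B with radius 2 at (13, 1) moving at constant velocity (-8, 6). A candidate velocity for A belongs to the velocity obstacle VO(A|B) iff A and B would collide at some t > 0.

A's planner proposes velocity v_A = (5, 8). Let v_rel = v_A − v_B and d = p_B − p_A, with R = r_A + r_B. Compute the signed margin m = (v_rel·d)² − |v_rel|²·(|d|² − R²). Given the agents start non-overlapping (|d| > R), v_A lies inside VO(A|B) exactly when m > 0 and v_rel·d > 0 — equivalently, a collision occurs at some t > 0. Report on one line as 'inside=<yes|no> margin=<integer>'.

d = (0, -9),  |d|² = 81;  R = 4+2 = 6,  c = 81−6² = 45
v_rel = (13, 2),  |v_rel|² = 173;  v_rel·d = (13)·(0) + (2)·(-9) = -18
173·t² + 36·t + 45 = 0  ⇒  m = (-18)² − 173·45 = -7461
m = -7461 < 0,  v_rel·d = -18 < 0  ⇒  outside

inside=no margin=-7461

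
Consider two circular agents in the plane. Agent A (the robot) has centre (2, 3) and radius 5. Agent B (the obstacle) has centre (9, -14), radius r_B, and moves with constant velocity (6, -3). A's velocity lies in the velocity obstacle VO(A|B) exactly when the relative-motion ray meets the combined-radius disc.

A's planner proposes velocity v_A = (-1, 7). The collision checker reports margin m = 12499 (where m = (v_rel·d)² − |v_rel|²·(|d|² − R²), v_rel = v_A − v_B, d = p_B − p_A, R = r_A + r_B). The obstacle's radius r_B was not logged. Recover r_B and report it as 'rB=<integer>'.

m = 12499
d = (7, -17);  v_rel = (-7, 10),  |v_rel|² = 149
v_rel×d = (-7)·(-17) − (10)·(7) = 49
since m = R²·149 − 49²:  R² = (2401 + 12499) / 149 = 100
R = √100 = 10  ⇒  r_B = 10 − 5 = 5

rB=5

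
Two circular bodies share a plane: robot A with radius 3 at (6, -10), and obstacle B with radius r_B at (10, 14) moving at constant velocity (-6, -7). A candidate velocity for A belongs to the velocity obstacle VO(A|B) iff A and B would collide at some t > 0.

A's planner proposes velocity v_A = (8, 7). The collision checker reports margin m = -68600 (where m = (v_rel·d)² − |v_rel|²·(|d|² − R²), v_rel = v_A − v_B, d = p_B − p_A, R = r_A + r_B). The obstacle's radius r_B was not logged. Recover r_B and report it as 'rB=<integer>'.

m = -68600
d = (4, 24);  v_rel = (14, 14),  |v_rel|² = 392
v_rel×d = (14)·(24) − (14)·(4) = 280
since m = R²·392 − 280²:  R² = (78400 + -68600) / 392 = 25
R = √25 = 5  ⇒  r_B = 5 − 3 = 2

rB=2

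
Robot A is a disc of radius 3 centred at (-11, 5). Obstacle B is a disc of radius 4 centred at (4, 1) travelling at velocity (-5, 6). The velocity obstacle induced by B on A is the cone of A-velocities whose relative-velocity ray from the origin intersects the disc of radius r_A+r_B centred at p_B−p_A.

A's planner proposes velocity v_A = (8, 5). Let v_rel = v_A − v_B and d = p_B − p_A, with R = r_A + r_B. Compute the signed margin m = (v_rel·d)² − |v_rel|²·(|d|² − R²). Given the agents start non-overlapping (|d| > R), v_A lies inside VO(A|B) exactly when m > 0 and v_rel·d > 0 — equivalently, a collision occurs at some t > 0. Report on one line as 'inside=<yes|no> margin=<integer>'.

d = (15, -4),  |d|² = 241;  R = 3+4 = 7,  c = 241−7² = 192
v_rel = (13, -1),  |v_rel|² = 170;  v_rel·d = (13)·(15) + (-1)·(-4) = 199
170·t² − 398·t + 192 = 0  ⇒  m = 199² − 170·192 = 6961
m = 6961 > 0,  v_rel·d = 199 > 0  ⇒  inside

inside=yes margin=6961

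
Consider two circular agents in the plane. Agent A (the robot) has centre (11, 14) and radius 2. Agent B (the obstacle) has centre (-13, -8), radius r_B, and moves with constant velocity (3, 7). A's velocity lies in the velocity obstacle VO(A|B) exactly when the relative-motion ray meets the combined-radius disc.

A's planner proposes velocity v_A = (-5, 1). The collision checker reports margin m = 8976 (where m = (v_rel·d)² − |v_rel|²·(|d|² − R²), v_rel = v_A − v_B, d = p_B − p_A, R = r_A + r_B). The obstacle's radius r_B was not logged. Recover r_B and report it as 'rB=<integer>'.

m = 8976
d = (-24, -22);  v_rel = (-8, -6),  |v_rel|² = 100
v_rel×d = (-8)·(-22) − (-6)·(-24) = 32
since m = R²·100 − 32²:  R² = (1024 + 8976) / 100 = 100
R = √100 = 10  ⇒  r_B = 10 − 2 = 8

rB=8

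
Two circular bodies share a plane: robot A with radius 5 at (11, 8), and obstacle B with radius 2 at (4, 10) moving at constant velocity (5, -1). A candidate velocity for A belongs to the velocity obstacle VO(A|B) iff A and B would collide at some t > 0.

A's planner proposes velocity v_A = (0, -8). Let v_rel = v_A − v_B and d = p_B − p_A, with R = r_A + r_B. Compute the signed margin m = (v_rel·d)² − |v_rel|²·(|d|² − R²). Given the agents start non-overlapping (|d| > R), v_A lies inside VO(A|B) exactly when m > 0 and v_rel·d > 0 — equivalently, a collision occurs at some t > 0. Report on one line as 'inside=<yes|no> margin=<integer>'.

d = (-7, 2),  |d|² = 53;  R = 5+2 = 7,  c = 53−7² = 4
v_rel = (-5, -7),  |v_rel|² = 74;  v_rel·d = (-5)·(-7) + (-7)·(2) = 21
74·t² − 42·t + 4 = 0  ⇒  m = 21² − 74·4 = 145
m = 145 > 0,  v_rel·d = 21 > 0  ⇒  inside

inside=yes margin=145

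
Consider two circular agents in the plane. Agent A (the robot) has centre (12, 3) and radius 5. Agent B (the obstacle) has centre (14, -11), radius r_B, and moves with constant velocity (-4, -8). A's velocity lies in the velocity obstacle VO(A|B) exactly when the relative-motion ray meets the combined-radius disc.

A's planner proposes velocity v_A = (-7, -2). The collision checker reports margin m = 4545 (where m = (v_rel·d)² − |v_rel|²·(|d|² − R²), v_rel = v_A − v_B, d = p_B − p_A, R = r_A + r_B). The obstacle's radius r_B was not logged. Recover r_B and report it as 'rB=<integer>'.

m = 4545
d = (2, -14);  v_rel = (-3, 6),  |v_rel|² = 45
v_rel×d = (-3)·(-14) − (6)·(2) = 30
since m = R²·45 − 30²:  R² = (900 + 4545) / 45 = 121
R = √121 = 11  ⇒  r_B = 11 − 5 = 6

rB=6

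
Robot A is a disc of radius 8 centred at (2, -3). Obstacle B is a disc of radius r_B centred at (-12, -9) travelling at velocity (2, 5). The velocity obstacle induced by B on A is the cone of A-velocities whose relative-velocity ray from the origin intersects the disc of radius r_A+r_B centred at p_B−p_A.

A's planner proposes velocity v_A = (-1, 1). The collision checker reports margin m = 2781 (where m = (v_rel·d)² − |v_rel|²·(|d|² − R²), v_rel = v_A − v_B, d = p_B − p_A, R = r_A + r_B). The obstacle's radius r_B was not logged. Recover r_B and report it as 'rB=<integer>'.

m = 2781
d = (-14, -6);  v_rel = (-3, -4),  |v_rel|² = 25
v_rel×d = (-3)·(-6) − (-4)·(-14) = -38
since m = R²·25 − (-38)²:  R² = (1444 + 2781) / 25 = 169
R = √169 = 13  ⇒  r_B = 13 − 8 = 5

rB=5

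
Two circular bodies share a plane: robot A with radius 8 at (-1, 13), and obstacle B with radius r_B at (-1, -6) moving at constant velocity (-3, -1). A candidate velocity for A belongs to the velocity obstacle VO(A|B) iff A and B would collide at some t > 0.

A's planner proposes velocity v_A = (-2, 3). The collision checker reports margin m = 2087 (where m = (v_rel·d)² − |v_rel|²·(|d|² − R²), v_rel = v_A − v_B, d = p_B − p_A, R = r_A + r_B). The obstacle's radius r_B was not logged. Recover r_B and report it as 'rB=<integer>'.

m = 2087
d = (0, -19);  v_rel = (1, 4),  |v_rel|² = 17
v_rel×d = (1)·(-19) − (4)·(0) = -19
since m = R²·17 − (-19)²:  R² = (361 + 2087) / 17 = 144
R = √144 = 12  ⇒  r_B = 12 − 8 = 4

rB=4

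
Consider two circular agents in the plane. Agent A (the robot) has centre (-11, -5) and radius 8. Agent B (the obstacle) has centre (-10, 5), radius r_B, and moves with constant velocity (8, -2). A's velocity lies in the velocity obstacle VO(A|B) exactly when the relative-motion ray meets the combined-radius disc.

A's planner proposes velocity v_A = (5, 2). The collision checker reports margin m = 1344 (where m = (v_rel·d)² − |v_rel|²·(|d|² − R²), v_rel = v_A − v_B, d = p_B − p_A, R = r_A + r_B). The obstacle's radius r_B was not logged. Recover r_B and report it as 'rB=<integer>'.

m = 1344
d = (1, 10);  v_rel = (-3, 4),  |v_rel|² = 25
v_rel×d = (-3)·(10) − (4)·(1) = -34
since m = R²·25 − (-34)²:  R² = (1156 + 1344) / 25 = 100
R = √100 = 10  ⇒  r_B = 10 − 8 = 2

rB=2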